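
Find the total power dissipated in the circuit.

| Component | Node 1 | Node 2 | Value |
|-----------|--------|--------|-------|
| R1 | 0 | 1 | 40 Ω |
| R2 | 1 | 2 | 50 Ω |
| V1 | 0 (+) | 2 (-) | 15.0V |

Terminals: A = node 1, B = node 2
Nodal analysis, taking node 2 as the 0 V reference.
Source V1 fixes V_0 = 15 V.
KCL at each unknown node (sum of currents leaving = 0; resistances in Ω):
  Node 1: (V_1 - 15)/40 + (V_1 - 0)/50 = 0
Collecting terms: 0.045 × V_1 = 0.375  =>  V_1 = 8.333 V
Power in each resistor, P = (ΔV)²/R:
  P_R1 = (15 - 8.333)²/40 = 1.111 W
  P_R2 = (8.333 - 0)²/50 = 1.389 W
P_total = P_R1 + P_R2 = 2.5 W

Final answer: 2.5 W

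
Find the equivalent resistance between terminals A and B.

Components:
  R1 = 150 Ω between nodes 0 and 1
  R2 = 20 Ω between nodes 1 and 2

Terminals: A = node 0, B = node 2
Reduce the network between node 0 (A) and node 2 (B) by series/parallel combination:
  Rs1 = R1 + R2 (series, joined only at node 1) = 150 + 20 = 170 Ω
R_eq = 170 Ω

Final answer: 170 Ω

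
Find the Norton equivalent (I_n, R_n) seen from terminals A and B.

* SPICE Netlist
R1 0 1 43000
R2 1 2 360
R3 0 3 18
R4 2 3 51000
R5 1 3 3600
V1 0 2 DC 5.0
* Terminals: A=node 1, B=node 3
Find the Thévenin equivalent first; then I_n = V_th/R_th and R_n = R_th.
Step 1 — V_th is the open-circuit voltage V_A - V_B (nothing connected across the terminals).
Nodal analysis, taking node 2 as the 0 V reference.
Source V1 fixes V_0 = 5 V.
KCL at each unknown node (sum of currents leaving = 0; resistances in Ω):
  Node 1: (V_1 - 5)/43000 + (V_1 - 0)/360 + (V_1 - V_3)/3600 = 0
  Node 3: (V_3 - 5)/18 + (V_3 - 0)/51000 + (V_3 - V_1)/3600 = 0
Collecting terms (coefficients in siemens):
  0.003079·V_1 - 0.0002778·V_3 = 0.0001163
  0.05585·V_3 - 0.0002778·V_1 = 0.2778
Determinant D = (0.003079)(0.05585) - (-0.0002778)(-0.0002778) = 0.0001719
V_1 = [(0.0001163)(0.05585) - (-0.0002778)(0.2778)]/D = 0.4867 V
V_3 = [(0.003079)(0.2778) - (0.0001163)(-0.0002778)]/D = 4.976 V
V_th = V_1 - V_3 = 0.4867 - 4.976 = -4.489 V
Step 2 — R_th: zero the source — replace V1 by a short circuit (node 2 merges into node 0) — and find the resistance seen between A (node 1) and B (node 3).
Reduce the network between node 1 (A) and node 3 (B) by series/parallel combination:
  Rp1 = R1 ‖ R2 (parallel, both between nodes 0 and 1) = 1/(1/43000 + 1/360) = 357 Ω
  Rp2 = R3 ‖ R4 (parallel, both between nodes 0 and 3) = 1/(1/18 + 1/51000) = 17.99 Ω
  Rs1 = Rp1 + Rp2 (series, joined only at node 0) = 357 + 17.99 = 375 Ω
  Rp3 = R5 ‖ Rs1 (parallel, both between nodes 1 and 3) = 1/(1/3600 + 1/375) = 339.6 Ω
R_th = 339.6 Ω
I_n = V_th/R_th = -4.489/339.6 = -0.01322 A, and R_n = R_th = 339.6 Ω

Final answer: I_n = -0.01322 A, R_n = 339.6 Ω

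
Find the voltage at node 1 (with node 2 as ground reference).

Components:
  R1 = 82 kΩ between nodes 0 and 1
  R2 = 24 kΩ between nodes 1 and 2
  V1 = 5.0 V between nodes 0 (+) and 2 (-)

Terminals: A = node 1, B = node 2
Nodal analysis, taking node 2 as the 0 V reference.
Source V1 fixes V_0 = 5 V.
KCL at each unknown node (sum of currents leaving = 0; resistances in Ω):
  Node 1: (V_1 - 5)/82000 + (V_1 - 0)/24000 = 0
Collecting terms: 0.00005386 × V_1 = 0.00006098  =>  V_1 = 1.132 V
The requested potential is V_1 = 1.132 V.

Final answer: V_1 = 1.132 V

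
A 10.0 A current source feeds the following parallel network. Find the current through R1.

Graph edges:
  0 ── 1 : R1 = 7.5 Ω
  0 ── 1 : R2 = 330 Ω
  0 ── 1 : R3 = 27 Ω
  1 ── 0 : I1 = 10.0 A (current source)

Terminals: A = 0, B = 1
All resistors sit directly between nodes 0 and 1, so they are in parallel and share one voltage V; the full source current 10 A splits among them.
1/R_par = 1/7.5 + 1/330 + 1/27 = 0.1734 S  =>  R_par = 5.767 Ω
V = I × R_par = 10 × 5.767 = 57.67 V
I_R1 = V/R1 = 57.67/7.5 = 7.689 A

Final answer: 7.689 A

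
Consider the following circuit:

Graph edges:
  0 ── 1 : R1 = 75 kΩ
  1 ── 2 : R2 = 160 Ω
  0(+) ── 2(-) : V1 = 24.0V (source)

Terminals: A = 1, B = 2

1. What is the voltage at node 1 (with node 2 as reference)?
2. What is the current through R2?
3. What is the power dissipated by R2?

Nodal analysis, taking node 2 as the 0 V reference.
Source V1 fixes V_0 = 24 V.
KCL at each unknown node (sum of currents leaving = 0; resistances in Ω):
  Node 1: (V_1 - 24)/75000 + (V_1 - 0)/160 = 0
Collecting terms: 0.006263 × V_1 = 0.00032  =>  V_1 = 0.05109 V
Part 1:
  Read off the nodal solution: V_1 = 0.05109 V
Part 2:
  I_R2 = (V_1 - V_2)/R2 = (0.05109 - 0)/160 = 0.0003193 A
  Magnitude: I_R2 = 0.0003193 A
Part 3:
  I_R2 = (V_1 - V_2)/R2 = (0.05109 - 0)/160 = 0.0003193 A
  P_R2 = I_R2² × R2 = (0.0003193)² × 160 = 0.00001631 W

Final answers:
1. V_1 = 0.05109 V
2. I_R2 = 0.0003193 A
3. P_R2 = 1.631e-05 W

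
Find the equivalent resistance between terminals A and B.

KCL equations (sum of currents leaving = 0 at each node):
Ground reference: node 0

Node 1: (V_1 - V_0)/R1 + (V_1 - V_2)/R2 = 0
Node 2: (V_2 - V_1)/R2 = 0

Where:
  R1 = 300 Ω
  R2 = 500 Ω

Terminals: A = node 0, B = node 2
Reduce the network between node 0 (A) and node 2 (B) by series/parallel combination:
  Rs1 = R1 + R2 (series, joined only at node 1) = 300 + 500 = 800 Ω
R_eq = 800 Ω

Final answer: 800 Ω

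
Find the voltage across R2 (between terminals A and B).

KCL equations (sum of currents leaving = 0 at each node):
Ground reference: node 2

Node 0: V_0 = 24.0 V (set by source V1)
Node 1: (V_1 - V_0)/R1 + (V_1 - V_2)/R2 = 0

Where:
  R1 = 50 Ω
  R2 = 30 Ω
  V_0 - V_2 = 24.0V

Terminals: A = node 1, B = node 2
R1 and R2 are in series across V1 (node 0 → node 1 → node 2), and the output A–B is taken across R2, so this is a voltage divider.
Series current: I = V1/(R1 + R2) = 24/(50 + 30) = 24/80 = 0.3 A
V_R2 = I × R2 = V1 × R2/(R1 + R2) = 24 × 30/80 = 9 V

Final answer: 9 V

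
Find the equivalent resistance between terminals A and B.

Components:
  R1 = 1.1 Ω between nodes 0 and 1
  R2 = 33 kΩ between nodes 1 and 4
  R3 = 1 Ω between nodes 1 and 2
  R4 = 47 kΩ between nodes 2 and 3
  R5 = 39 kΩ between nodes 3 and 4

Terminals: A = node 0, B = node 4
Reduce the network between node 0 (A) and node 4 (B) by series/parallel combination:
  Rs1 = R3 + R4 (series, joined only at node 2) = 1 + 47000 = 47000 Ω
  Rs2 = R5 + Rs1 (series, joined only at node 3) = 39000 + 47000 = 86000 Ω
  Rp1 = R2 ‖ Rs2 (parallel, both between nodes 1 and 4) = 1/(1/33000 + 1/86000) = 23850 Ω
  Rs3 = R1 + Rp1 (series, joined only at node 1) = 1.1 + 23850 = 23850 Ω
R_eq = 23.85 kΩ

Final answer: 23.85 kΩ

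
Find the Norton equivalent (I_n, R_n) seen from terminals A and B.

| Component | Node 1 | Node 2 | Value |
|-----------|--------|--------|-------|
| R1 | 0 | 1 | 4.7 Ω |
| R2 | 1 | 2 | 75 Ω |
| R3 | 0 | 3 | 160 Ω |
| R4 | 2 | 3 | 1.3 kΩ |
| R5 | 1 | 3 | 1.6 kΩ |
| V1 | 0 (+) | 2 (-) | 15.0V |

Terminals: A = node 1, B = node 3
Find the Thévenin equivalent first; then I_n = V_th/R_th and R_n = R_th.
Step 1 — V_th is the open-circuit voltage V_A - V_B (nothing connected across the terminals).
Nodal analysis, taking node 2 as the 0 V reference.
Source V1 fixes V_0 = 15 V.
KCL at each unknown node (sum of currents leaving = 0; resistances in Ω):
  Node 1: (V_1 - 15)/4.7 + (V_1 - 0)/75 + (V_1 - V_3)/1600 = 0
  Node 3: (V_3 - 15)/160 + (V_3 - 0)/1300 + (V_3 - V_1)/1600 = 0
Collecting terms (coefficients in siemens):
  0.2267·V_1 - 0.000625·V_3 = 3.191
  0.007644·V_3 - 0.000625·V_1 = 0.09375
Determinant D = (0.2267)(0.007644) - (-0.000625)(-0.000625) = 0.001733
V_1 = [(3.191)(0.007644) - (-0.000625)(0.09375)]/D = 14.11 V
V_3 = [(0.2267)(0.09375) - (3.191)(-0.000625)]/D = 13.42 V
V_th = V_1 - V_3 = 14.11 - 13.42 = 0.6954 V
Step 2 — R_th: zero the source — replace V1 by a short circuit (node 2 merges into node 0) — and find the resistance seen between A (node 1) and B (node 3).
Reduce the network between node 1 (A) and node 3 (B) by series/parallel combination:
  Rp1 = R1 ‖ R2 (parallel, both between nodes 0 and 1) = 1/(1/4.7 + 1/75) = 4.423 Ω
  Rp2 = R3 ‖ R4 (parallel, both between nodes 0 and 3) = 1/(1/160 + 1/1300) = 142.5 Ω
  Rs1 = Rp1 + Rp2 (series, joined only at node 0) = 4.423 + 142.5 = 146.9 Ω
  Rp3 = R5 ‖ Rs1 (parallel, both between nodes 1 and 3) = 1/(1/1600 + 1/146.9) = 134.5 Ω
R_th = 134.5 Ω
I_n = V_th/R_th = 0.6954/134.5 = 0.005169 A, and R_n = R_th = 134.5 Ω

Final answer: I_n = 0.005169 A, R_n = 134.5 Ω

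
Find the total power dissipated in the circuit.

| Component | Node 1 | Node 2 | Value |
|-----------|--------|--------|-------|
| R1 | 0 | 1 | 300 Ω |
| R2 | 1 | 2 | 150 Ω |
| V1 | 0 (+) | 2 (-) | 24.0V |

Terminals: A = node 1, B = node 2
Nodal analysis, taking node 2 as the 0 V reference.
Source V1 fixes V_0 = 24 V.
KCL at each unknown node (sum of currents leaving = 0; resistances in Ω):
  Node 1: (V_1 - 24)/300 + (V_1 - 0)/150 = 0
Collecting terms: 0.01 × V_1 = 0.08  =>  V_1 = 8 V
Power in each resistor, P = (ΔV)²/R:
  P_R1 = (24 - 8)²/300 = 0.8533 W
  P_R2 = (8 - 0)²/150 = 0.4267 W
P_total = P_R1 + P_R2 = 1.28 W

Final answer: 1.28 W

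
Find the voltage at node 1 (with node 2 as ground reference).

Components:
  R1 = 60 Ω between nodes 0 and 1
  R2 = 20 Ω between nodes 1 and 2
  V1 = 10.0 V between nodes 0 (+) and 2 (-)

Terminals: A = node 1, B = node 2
Nodal analysis, taking node 2 as the 0 V reference.
Source V1 fixes V_0 = 10 V.
KCL at each unknown node (sum of currents leaving = 0; resistances in Ω):
  Node 1: (V_1 - 10)/60 + (V_1 - 0)/20 = 0
Collecting terms: 0.06667 × V_1 = 0.1667  =>  V_1 = 2.5 V
The requested potential is V_1 = 2.5 V.

Final answer: V_1 = 2.5 V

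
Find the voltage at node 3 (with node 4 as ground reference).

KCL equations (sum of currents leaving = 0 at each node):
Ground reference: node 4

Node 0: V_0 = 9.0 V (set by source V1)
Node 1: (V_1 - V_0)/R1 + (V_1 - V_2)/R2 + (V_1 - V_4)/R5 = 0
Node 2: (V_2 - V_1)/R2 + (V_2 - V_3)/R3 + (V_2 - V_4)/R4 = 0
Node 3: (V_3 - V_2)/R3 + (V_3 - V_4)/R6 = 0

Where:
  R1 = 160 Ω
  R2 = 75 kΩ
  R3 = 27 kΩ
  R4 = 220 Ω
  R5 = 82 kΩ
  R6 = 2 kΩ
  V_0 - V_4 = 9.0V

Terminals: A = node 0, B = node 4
Nodal analysis, taking node 4 as the 0 V reference.
Source V1 fixes V_0 = 9 V.
KCL at each unknown node (sum of currents leaving = 0; resistances in Ω):
  Node 1: (V_1 - 9)/160 + (V_1 - V_2)/75000 + (V_1 - 0)/82000 = 0
  Node 2: (V_2 - V_1)/75000 + (V_2 - V_3)/27000 + (V_2 - 0)/220 = 0
  Node 3: (V_3 - V_2)/27000 + (V_3 - 0)/2000 = 0
Collecting terms (coefficients in siemens):
  0.006276·V_1 - 0.00001333·V_2 = 0.05625
  0.004596·V_2 - 0.00001333·V_1 - 0.00003704·V_3 = 0
  0.000537·V_3 - 0.00003704·V_2 = 0
Solving these 3 simultaneous equations (Gaussian elimination) gives:
  V_1 = 8.963 V, V_2 = 0.02602 V, V_3 = 0.001794 V
The requested potential is V_3 = 0.001794 V.

Final answer: V_3 = 0.001794 V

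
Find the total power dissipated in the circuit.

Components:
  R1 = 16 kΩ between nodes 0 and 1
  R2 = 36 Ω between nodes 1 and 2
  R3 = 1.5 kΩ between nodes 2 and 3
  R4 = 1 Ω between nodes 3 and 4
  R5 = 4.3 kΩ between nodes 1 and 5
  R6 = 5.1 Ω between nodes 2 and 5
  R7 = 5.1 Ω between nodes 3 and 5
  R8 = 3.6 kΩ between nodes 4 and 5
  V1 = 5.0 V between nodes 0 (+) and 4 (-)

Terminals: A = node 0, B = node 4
Nodal analysis, taking node 4 as the 0 V reference.
Source V1 fixes V_0 = 5 V.
KCL at each unknown node (sum of currents leaving = 0; resistances in Ω):
  Node 1: (V_1 - 5)/16000 + (V_1 - V_2)/36 + (V_1 - V_5)/4300 = 0
  Node 2: (V_2 - V_1)/36 + (V_2 - V_3)/1500 + (V_2 - V_5)/5.1 = 0
  Node 3: (V_3 - V_2)/1500 + (V_3 - 0)/1 + (V_3 - V_5)/5.1 = 0
  Node 5: (V_5 - V_1)/4300 + (V_5 - V_2)/5.1 + (V_5 - V_3)/5.1 + (V_5 - 0)/3600 = 0
Collecting terms (coefficients in siemens):
  0.02807·V_1 - 0.02778·V_2 - 0.0002326·V_5 = 0.0003125
  0.2245·V_2 - 0.02778·V_1 - 0.0006667·V_3 - 0.1961·V_5 = 0
  1.197·V_3 - 0.0006667·V_2 - 0.1961·V_5 = 0
  0.3927·V_5 - 0.0002326·V_1 - 0.1961·V_2 - 0.1961·V_3 = 0
Solving these 4 simultaneous equations (Gaussian elimination) gives:
  V_1 = 0.01456 V, V_2 = 0.00345 V, V_3 = 0.0003111 V, V_5 = 0.001887 V
Power in each resistor, P = (ΔV)²/R:
  P_R1 = (5 - 0.01456)²/16000 = 0.001553 W
  P_R2 = (0.01456 - 0.00345)²/36 = 0.000003429 W
  P_R3 = (0.00345 - 0.0003111)²/1500 = 0.00000000657 W
  P_R4 = (0.0003111 - 0)²/1 = 0.00000009676 W
  P_R5 = (0.01456 - 0.001887)²/4300 = 0.00000003736 W
  P_R6 = (0.00345 - 0.001887)²/5.1 = 0.0000004793 W
  P_R7 = (0.0003111 - 0.001887)²/5.1 = 0.0000004869 W
  P_R8 = (0 - 0.001887)²/3600 = 0.0000000009889 W
P_total = P_R1 + P_R2 + P_R3 + P_R4 + P_R5 + P_R6 + P_R7 + P_R8 = 0.001558 W

Final answer: 0.001558 W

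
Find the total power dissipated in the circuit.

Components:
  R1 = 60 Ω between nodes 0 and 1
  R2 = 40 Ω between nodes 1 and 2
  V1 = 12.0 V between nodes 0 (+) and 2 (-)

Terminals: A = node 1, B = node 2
Nodal analysis, taking node 2 as the 0 V reference.
Source V1 fixes V_0 = 12 V.
KCL at each unknown node (sum of currents leaving = 0; resistances in Ω):
  Node 1: (V_1 - 12)/60 + (V_1 - 0)/40 = 0
Collecting terms: 0.04167 × V_1 = 0.2  =>  V_1 = 4.8 V
Power in each resistor, P = (ΔV)²/R:
  P_R1 = (12 - 4.8)²/60 = 0.864 W
  P_R2 = (4.8 - 0)²/40 = 0.576 W
P_total = P_R1 + P_R2 = 1.44 W

Final answer: 1.44 W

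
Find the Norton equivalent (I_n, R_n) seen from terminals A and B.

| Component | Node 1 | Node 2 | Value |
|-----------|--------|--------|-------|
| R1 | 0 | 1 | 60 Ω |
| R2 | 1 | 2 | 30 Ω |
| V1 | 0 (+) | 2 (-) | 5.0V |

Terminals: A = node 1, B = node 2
Find the Thévenin equivalent first; then I_n = V_th/R_th and R_n = R_th.
Step 1 — V_th is the open-circuit voltage V_A - V_B (nothing connected across the terminals).
Nodal analysis, taking node 2 as the 0 V reference.
Source V1 fixes V_0 = 5 V.
KCL at each unknown node (sum of currents leaving = 0; resistances in Ω):
  Node 1: (V_1 - 5)/60 + (V_1 - 0)/30 = 0
Collecting terms: 0.05 × V_1 = 0.08333  =>  V_1 = 1.667 V
V_th = V_1 - V_2 = 1.667 - 0 = 1.667 V
Step 2 — R_th: zero the source — replace V1 by a short circuit (node 2 merges into node 0) — and find the resistance seen between A (node 1) and B (node 0).
Reduce the network between node 1 (A) and node 0 (B) by series/parallel combination:
  Rp1 = R1 ‖ R2 (parallel, both between nodes 0 and 1) = 1/(1/60 + 1/30) = 20 Ω
R_th = 20 Ω
I_n = V_th/R_th = 1.667/20 = 0.08333 A, and R_n = R_th = 20 Ω

Final answer: I_n = 0.08333 A, R_n = 20 Ω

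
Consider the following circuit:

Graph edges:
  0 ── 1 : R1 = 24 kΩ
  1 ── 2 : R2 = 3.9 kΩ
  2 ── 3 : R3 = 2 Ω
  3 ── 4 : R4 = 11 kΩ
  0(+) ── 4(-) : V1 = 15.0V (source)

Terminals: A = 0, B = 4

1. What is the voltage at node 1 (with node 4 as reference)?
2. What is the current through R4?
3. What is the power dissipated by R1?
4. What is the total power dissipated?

Nodal analysis, taking node 4 as the 0 V reference.
Source V1 fixes V_0 = 15 V.
KCL at each unknown node (sum of currents leaving = 0; resistances in Ω):
  Node 1: (V_1 - 15)/24000 + (V_1 - V_2)/3900 = 0
  Node 2: (V_2 - V_1)/3900 + (V_2 - V_3)/2 = 0
  Node 3: (V_3 - V_2)/2 + (V_3 - 0)/11000 = 0
Collecting terms (coefficients in siemens):
  0.0002981·V_1 - 0.0002564·V_2 = 0.000625
  0.5003·V_2 - 0.0002564·V_1 - 0.5·V_3 = 0
  0.5001·V_3 - 0.5·V_2 = 0
Solving these 3 simultaneous equations (Gaussian elimination) gives:
  V_1 = 5.746 V, V_2 = 4.242 V, V_3 = 4.241 V
Part 1:
  Read off the nodal solution: V_1 = 5.746 V
Part 2:
  I_R4 = (V_3 - V_4)/R4 = (4.241 - 0)/11000 = 0.0003856 A
  Magnitude: I_R4 = 0.0003856 A
Part 3:
  I_R1 = (V_0 - V_1)/R1 = (15 - 5.746)/24000 = 0.0003856 A
  P_R1 = I_R1² × R1 = (0.0003856)² × 24000 = 0.003568 W
Part 4:
  Power in each resistor, P = (ΔV)²/R:
    P_R1 = (15 - 5.746)²/24000 = 0.003568 W
    P_R2 = (5.746 - 4.242)²/3900 = 0.0005798 W
    P_R3 = (4.242 - 4.241)²/2 = 0.0000002974 W
    P_R4 = (4.241 - 0)²/11000 = 0.001635 W
  P_total = P_R1 + P_R2 + P_R3 + P_R4 = 0.005784 W

Final answers:
1. V_1 = 5.746 V
2. I_R4 = 0.0003856 A
3. P_R1 = 0.003568 W
4. P_total = 0.005784 W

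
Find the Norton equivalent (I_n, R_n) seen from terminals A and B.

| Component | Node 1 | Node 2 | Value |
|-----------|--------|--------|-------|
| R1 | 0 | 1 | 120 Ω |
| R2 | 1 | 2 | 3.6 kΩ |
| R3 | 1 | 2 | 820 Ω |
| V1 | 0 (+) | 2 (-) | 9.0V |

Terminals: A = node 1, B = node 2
Find the Thévenin equivalent first; then I_n = V_th/R_th and R_n = R_th.
Step 1 — V_th is the open-circuit voltage V_A - V_B (nothing connected across the terminals).
Nodal analysis, taking node 2 as the 0 V reference.
Source V1 fixes V_0 = 9 V.
KCL at each unknown node (sum of currents leaving = 0; resistances in Ω):
  Node 1: (V_1 - 9)/120 + (V_1 - 0)/3600 + (V_1 - 0)/820 = 0
Collecting terms: 0.009831 × V_1 = 0.075  =>  V_1 = 7.629 V
V_th = V_1 - V_2 = 7.629 - 0 = 7.629 V
Step 2 — R_th: zero the source — replace V1 by a short circuit (node 2 merges into node 0) — and find the resistance seen between A (node 1) and B (node 0).
Reduce the network between node 1 (A) and node 0 (B) by series/parallel combination:
  Rp1 = R1 ‖ R2 ‖ R3 (parallel, all between nodes 0 and 1) = 1/(1/120 + 1/3600 + 1/820) = 101.7 Ω
R_th = 101.7 Ω
I_n = V_th/R_th = 7.629/101.7 = 0.075 A, and R_n = R_th = 101.7 Ω

Final answer: I_n = 0.075 A, R_n = 101.7 Ω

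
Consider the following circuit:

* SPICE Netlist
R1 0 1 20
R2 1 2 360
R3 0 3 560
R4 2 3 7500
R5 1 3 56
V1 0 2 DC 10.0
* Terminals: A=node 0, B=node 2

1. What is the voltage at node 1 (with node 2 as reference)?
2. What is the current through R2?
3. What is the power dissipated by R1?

Nodal analysis, taking node 2 as the 0 V reference.
Source V1 fixes V_0 = 10 V.
KCL at each unknown node (sum of currents leaving = 0; resistances in Ω):
  Node 1: (V_1 - 10)/20 + (V_1 - 0)/360 + (V_1 - V_3)/56 = 0
  Node 3: (V_3 - 10)/560 + (V_3 - 0)/7500 + (V_3 - V_1)/56 = 0
Collecting terms (coefficients in siemens):
  0.07063·V_1 - 0.01786·V_3 = 0.5
  0.01978·V_3 - 0.01786·V_1 = 0.01786
Determinant D = (0.07063)(0.01978) - (-0.01786)(-0.01786) = 0.001078
V_1 = [(0.5)(0.01978) - (-0.01786)(0.01786)]/D = 9.468 V
V_3 = [(0.07063)(0.01786) - (0.5)(-0.01786)]/D = 9.452 V
Part 1:
  Read off the nodal solution: V_1 = 9.468 V
Part 2:
  I_R2 = (V_1 - V_2)/R2 = (9.468 - 0)/360 = 0.0263 A
  Magnitude: I_R2 = 0.0263 A
Part 3:
  I_R1 = (V_0 - V_1)/R1 = (10 - 9.468)/20 = 0.02658 A
  P_R1 = I_R1² × R1 = (0.02658)² × 20 = 0.01413 W

Final answers:
1. V_1 = 9.468 V
2. I_R2 = 0.0263 A
3. P_R1 = 0.01413 W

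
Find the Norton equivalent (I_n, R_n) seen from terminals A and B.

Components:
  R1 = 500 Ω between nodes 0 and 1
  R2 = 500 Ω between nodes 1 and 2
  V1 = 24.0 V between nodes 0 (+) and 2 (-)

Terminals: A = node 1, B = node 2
Find the Thévenin equivalent first; then I_n = V_th/R_th and R_n = R_th.
Step 1 — V_th is the open-circuit voltage V_A - V_B (nothing connected across the terminals).
Nodal analysis, taking node 2 as the 0 V reference.
Source V1 fixes V_0 = 24 V.
KCL at each unknown node (sum of currents leaving = 0; resistances in Ω):
  Node 1: (V_1 - 24)/500 + (V_1 - 0)/500 = 0
Collecting terms: 0.004 × V_1 = 0.048  =>  V_1 = 12 V
V_th = V_1 - V_2 = 12 - 0 = 12 V
Step 2 — R_th: zero the source — replace V1 by a short circuit (node 2 merges into node 0) — and find the resistance seen between A (node 1) and B (node 0).
Reduce the network between node 1 (A) and node 0 (B) by series/parallel combination:
  Rp1 = R1 ‖ R2 (parallel, both between nodes 0 and 1) = 1/(1/500 + 1/500) = 250 Ω
R_th = 250 Ω
I_n = V_th/R_th = 12/250 = 0.048 A, and R_n = R_th = 250 Ω

Final answer: I_n = 0.048 A, R_n = 250 Ω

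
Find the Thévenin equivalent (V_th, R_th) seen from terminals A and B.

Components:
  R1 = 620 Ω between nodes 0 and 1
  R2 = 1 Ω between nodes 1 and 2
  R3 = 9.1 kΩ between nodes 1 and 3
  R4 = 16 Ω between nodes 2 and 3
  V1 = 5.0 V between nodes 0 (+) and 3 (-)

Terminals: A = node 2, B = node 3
Step 1 — V_th is the open-circuit voltage V_A - V_B (nothing connected across the terminals).
Nodal analysis, taking node 3 as the 0 V reference.
Source V1 fixes V_0 = 5 V.
KCL at each unknown node (sum of currents leaving = 0; resistances in Ω):
  Node 1: (V_1 - 5)/620 + (V_1 - V_2)/1 + (V_1 - 0)/9100 = 0
  Node 2: (V_2 - V_1)/1 + (V_2 - 0)/16 = 0
Collecting terms (coefficients in siemens):
  1.002·V_1 - 1·V_2 = 0.008065
  1.062·V_2 - 1·V_1 = 0
Determinant D = (1.002)(1.062) - (-1)(-1) = 0.06433
V_1 = [(0.008065)(1.062) - (-1)(0)]/D = 0.1332 V
V_2 = [(1.002)(0) - (0.008065)(-1)]/D = 0.1254 V
V_th = V_2 - V_3 = 0.1254 - 0 = 0.1254 V
Step 2 — R_th: zero the source — replace V1 by a short circuit (node 3 merges into node 0) — and find the resistance seen between A (node 2) and B (node 0).
Reduce the network between node 2 (A) and node 0 (B) by series/parallel combination:
  Rp1 = R1 ‖ R3 (parallel, both between nodes 0 and 1) = 1/(1/620 + 1/9100) = 580.5 Ω
  Rs1 = R2 + Rp1 (series, joined only at node 1) = 1 + 580.5 = 581.5 Ω
  Rp2 = R4 ‖ Rs1 (parallel, both between nodes 0 and 2) = 1/(1/16 + 1/581.5) = 15.57 Ω
R_th = 15.57 Ω

Final answer: V_th = 0.1254 V, R_th = 15.57 Ω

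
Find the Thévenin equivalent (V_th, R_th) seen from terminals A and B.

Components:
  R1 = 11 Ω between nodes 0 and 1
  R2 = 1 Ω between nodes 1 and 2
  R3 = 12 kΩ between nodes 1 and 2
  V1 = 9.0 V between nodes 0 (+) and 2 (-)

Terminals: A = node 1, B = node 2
Step 1 — V_th is the open-circuit voltage V_A - V_B (nothing connected across the terminals).
Nodal analysis, taking node 2 as the 0 V reference.
Source V1 fixes V_0 = 9 V.
KCL at each unknown node (sum of currents leaving = 0; resistances in Ω):
  Node 1: (V_1 - 9)/11 + (V_1 - 0)/1 + (V_1 - 0)/12000 = 0
Collecting terms: 1.091 × V_1 = 0.8182  =>  V_1 = 0.7499 V
V_th = V_1 - V_2 = 0.7499 - 0 = 0.7499 V
Step 2 — R_th: zero the source — replace V1 by a short circuit (node 2 merges into node 0) — and find the resistance seen between A (node 1) and B (node 0).
Reduce the network between node 1 (A) and node 0 (B) by series/parallel combination:
  Rp1 = R1 ‖ R2 ‖ R3 (parallel, all between nodes 0 and 1) = 1/(1/11 + 1/1 + 1/12000) = 0.9166 Ω
R_th = 0.9166 Ω

Final answer: V_th = 0.7499 V, R_th = 0.9166 Ω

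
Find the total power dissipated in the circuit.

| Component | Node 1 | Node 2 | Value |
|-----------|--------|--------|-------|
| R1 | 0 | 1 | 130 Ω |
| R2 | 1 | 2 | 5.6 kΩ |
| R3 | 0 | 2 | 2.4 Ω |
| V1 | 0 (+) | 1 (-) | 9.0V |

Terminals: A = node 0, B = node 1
Nodal analysis, taking node 1 as the 0 V reference.
Source V1 fixes V_0 = 9 V.
KCL at each unknown node (sum of currents leaving = 0; resistances in Ω):
  Node 2: (V_2 - 0)/5600 + (V_2 - 9)/2.4 = 0
Collecting terms: 0.4168 × V_2 = 3.75  =>  V_2 = 8.996 V
Power in each resistor, P = (ΔV)²/R:
  P_R1 = (9 - 0)²/130 = 0.6231 W
  P_R2 = (0 - 8.996)²/5600 = 0.01445 W
  P_R3 = (9 - 8.996)²/2.4 = 0.000006194 W
P_total = P_R1 + P_R2 + P_R3 = 0.6375 W

Final answer: 0.6375 W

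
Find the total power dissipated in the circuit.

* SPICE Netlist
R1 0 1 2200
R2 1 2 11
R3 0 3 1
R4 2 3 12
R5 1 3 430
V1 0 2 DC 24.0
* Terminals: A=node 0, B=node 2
Nodal analysis, taking node 2 as the 0 V reference.
Source V1 fixes V_0 = 24 V.
KCL at each unknown node (sum of currents leaving = 0; resistances in Ω):
  Node 1: (V_1 - 24)/2200 + (V_1 - 0)/11 + (V_1 - V_3)/430 = 0
  Node 3: (V_3 - 24)/1 + (V_3 - 0)/12 + (V_3 - V_1)/430 = 0
Collecting terms (coefficients in siemens):
  0.09369·V_1 - 0.002326·V_3 = 0.01091
  1.086·V_3 - 0.002326·V_1 = 24
Determinant D = (0.09369)(1.086) - (-0.002326)(-0.002326) = 0.1017
V_1 = [(0.01091)(1.086) - (-0.002326)(24)]/D = 0.6652 V
V_3 = [(0.09369)(24) - (0.01091)(-0.002326)]/D = 22.11 V
Power in each resistor, P = (ΔV)²/R:
  P_R1 = (24 - 0.6652)²/2200 = 0.2475 W
  P_R2 = (0.6652 - 0)²/11 = 0.04023 W
  P_R3 = (24 - 22.11)²/1 = 3.58 W
  P_R4 = (0 - 22.11)²/12 = 40.73 W
  P_R5 = (0.6652 - 22.11)²/430 = 1.069 W
P_total = P_R1 + P_R2 + P_R3 + P_R4 + P_R5 = 45.67 W

Final answer: 45.67 W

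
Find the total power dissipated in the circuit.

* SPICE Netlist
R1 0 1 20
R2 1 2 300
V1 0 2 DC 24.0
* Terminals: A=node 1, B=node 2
Nodal analysis, taking node 2 as the 0 V reference.
Source V1 fixes V_0 = 24 V.
KCL at each unknown node (sum of currents leaving = 0; resistances in Ω):
  Node 1: (V_1 - 24)/20 + (V_1 - 0)/300 = 0
Collecting terms: 0.05333 × V_1 = 1.2  =>  V_1 = 22.5 V
Power in each resistor, P = (ΔV)²/R:
  P_R1 = (24 - 22.5)²/20 = 0.1125 W
  P_R2 = (22.5 - 0)²/300 = 1.688 W
P_total = P_R1 + P_R2 = 1.8 W

Final answer: 1.8 W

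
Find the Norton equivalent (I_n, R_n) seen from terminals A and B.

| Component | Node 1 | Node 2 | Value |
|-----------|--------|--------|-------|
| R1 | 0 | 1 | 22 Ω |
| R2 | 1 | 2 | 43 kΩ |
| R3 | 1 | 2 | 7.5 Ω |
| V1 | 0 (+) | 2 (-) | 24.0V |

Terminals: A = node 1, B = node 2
Find the Thévenin equivalent first; then I_n = V_th/R_th and R_n = R_th.
Step 1 — V_th is the open-circuit voltage V_A - V_B (nothing connected across the terminals).
Nodal analysis, taking node 2 as the 0 V reference.
Source V1 fixes V_0 = 24 V.
KCL at each unknown node (sum of currents leaving = 0; resistances in Ω):
  Node 1: (V_1 - 24)/22 + (V_1 - 0)/43000 + (V_1 - 0)/7.5 = 0
Collecting terms: 0.1788 × V_1 = 1.091  =>  V_1 = 6.101 V
V_th = V_1 - V_2 = 6.101 - 0 = 6.101 V
Step 2 — R_th: zero the source — replace V1 by a short circuit (node 2 merges into node 0) — and find the resistance seen between A (node 1) and B (node 0).
Reduce the network between node 1 (A) and node 0 (B) by series/parallel combination:
  Rp1 = R1 ‖ R2 ‖ R3 (parallel, all between nodes 0 and 1) = 1/(1/22 + 1/43000 + 1/7.5) = 5.592 Ω
R_th = 5.592 Ω
I_n = V_th/R_th = 6.101/5.592 = 1.091 A, and R_n = R_th = 5.592 Ω

Final answer: I_n = 1.091 A, R_n = 5.592 Ω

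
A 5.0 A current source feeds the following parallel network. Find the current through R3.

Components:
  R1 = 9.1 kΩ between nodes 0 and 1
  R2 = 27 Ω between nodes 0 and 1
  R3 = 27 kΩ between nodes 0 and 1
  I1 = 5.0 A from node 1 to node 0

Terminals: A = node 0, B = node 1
All resistors sit directly between nodes 0 and 1, so they are in parallel and share one voltage V; the full source current 5 A splits among them.
1/R_par = 1/9100 + 1/27 + 1/27000 = 0.03718 S  =>  R_par = 26.89 Ω
V = I × R_par = 5 × 26.89 = 134.5 V
I_R3 = V/R3 = 134.5/27000 = 0.00498 A

Final answer: 0.00498 A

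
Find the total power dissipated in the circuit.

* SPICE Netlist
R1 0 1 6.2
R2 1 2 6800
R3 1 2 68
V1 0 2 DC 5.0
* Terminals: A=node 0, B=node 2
Nodal analysis, taking node 2 as the 0 V reference.
Source V1 fixes V_0 = 5 V.
KCL at each unknown node (sum of currents leaving = 0; resistances in Ω):
  Node 1: (V_1 - 5)/6.2 + (V_1 - 0)/6800 + (V_1 - 0)/68 = 0
Collecting terms: 0.1761 × V_1 = 0.8065  =>  V_1 = 4.578 V
Power in each resistor, P = (ΔV)²/R:
  P_R1 = (5 - 4.578)²/6.2 = 0.02867 W
  P_R2 = (4.578 - 0)²/6800 = 0.003083 W
  P_R3 = (4.578 - 0)²/68 = 0.3083 W
P_total = P_R1 + P_R2 + P_R3 = 0.34 W

Final answer: 0.34 W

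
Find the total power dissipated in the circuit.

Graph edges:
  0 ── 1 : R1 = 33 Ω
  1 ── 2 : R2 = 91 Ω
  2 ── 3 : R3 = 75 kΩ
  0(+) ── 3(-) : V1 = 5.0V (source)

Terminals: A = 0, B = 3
Nodal analysis, taking node 3 as the 0 V reference.
Source V1 fixes V_0 = 5 V.
KCL at each unknown node (sum of currents leaving = 0; resistances in Ω):
  Node 1: (V_1 - 5)/33 + (V_1 - V_2)/91 = 0
  Node 2: (V_2 - V_1)/91 + (V_2 - 0)/75000 = 0
Collecting terms (coefficients in siemens):
  0.04129·V_1 - 0.01099·V_2 = 0.1515
  0.011·V_2 - 0.01099·V_1 = 0
Determinant D = (0.04129)(0.011) - (-0.01099)(-0.01099) = 0.0003336
V_1 = [(0.1515)(0.011) - (-0.01099)(0)]/D = 4.998 V
V_2 = [(0.04129)(0) - (0.1515)(-0.01099)]/D = 4.992 V
Power in each resistor, P = (ΔV)²/R:
  P_R1 = (5 - 4.998)²/33 = 0.0000001462 W
  P_R2 = (4.998 - 4.992)²/91 = 0.0000004031 W
  P_R3 = (4.992 - 0)²/75000 = 0.0003322 W
P_total = P_R1 + P_R2 + P_R3 = 0.0003328 W

Final answer: 0.0003328 W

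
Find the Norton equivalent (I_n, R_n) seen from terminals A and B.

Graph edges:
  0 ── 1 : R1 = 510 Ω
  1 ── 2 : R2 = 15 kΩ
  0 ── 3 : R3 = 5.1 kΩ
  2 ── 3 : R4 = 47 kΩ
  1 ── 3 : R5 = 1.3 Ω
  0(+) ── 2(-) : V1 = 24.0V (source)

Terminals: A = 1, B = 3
Find the Thévenin equivalent first; then I_n = V_th/R_th and R_n = R_th.
Step 1 — V_th is the open-circuit voltage V_A - V_B (nothing connected across the terminals).
Nodal analysis, taking node 2 as the 0 V reference.
Source V1 fixes V_0 = 24 V.
KCL at each unknown node (sum of currents leaving = 0; resistances in Ω):
  Node 1: (V_1 - 24)/510 + (V_1 - 0)/15000 + (V_1 - V_3)/1.3 = 0
  Node 3: (V_3 - 24)/5100 + (V_3 - 0)/47000 + (V_3 - V_1)/1.3 = 0
Collecting terms (coefficients in siemens):
  0.7713·V_1 - 0.7692·V_3 = 0.04706
  0.7694·V_3 - 0.7692·V_1 = 0.004706
Determinant D = (0.7713)(0.7694) - (-0.7692)(-0.7692) = 0.001727
V_1 = [(0.04706)(0.7694) - (-0.7692)(0.004706)]/D = 23.06 V
V_3 = [(0.7713)(0.004706) - (0.04706)(-0.7692)]/D = 23.06 V
V_th = V_1 - V_3 = 23.06 - 23.06 = 0.0003981 V
Step 2 — R_th: zero the source — replace V1 by a short circuit (node 2 merges into node 0) — and find the resistance seen between A (node 1) and B (node 3).
Reduce the network between node 1 (A) and node 3 (B) by series/parallel combination:
  Rp1 = R1 ‖ R2 (parallel, both between nodes 0 and 1) = 1/(1/510 + 1/15000) = 493.2 Ω
  Rp2 = R3 ‖ R4 (parallel, both between nodes 0 and 3) = 1/(1/5100 + 1/47000) = 4601 Ω
  Rs1 = Rp1 + Rp2 (series, joined only at node 0) = 493.2 + 4601 = 5094 Ω
  Rp3 = R5 ‖ Rs1 (parallel, both between nodes 1 and 3) = 1/(1/1.3 + 1/5094) = 1.3 Ω
R_th = 1.3 Ω
I_n = V_th/R_th = 0.0003981/1.3 = 0.0003063 A, and R_n = R_th = 1.3 Ω

Final answer: I_n = 0.0003063 A, R_n = 1.3 Ω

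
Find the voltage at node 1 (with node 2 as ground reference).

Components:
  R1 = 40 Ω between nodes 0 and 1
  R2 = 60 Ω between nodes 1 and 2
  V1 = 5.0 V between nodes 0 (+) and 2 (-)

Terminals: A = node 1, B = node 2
Nodal analysis, taking node 2 as the 0 V reference.
Source V1 fixes V_0 = 5 V.
KCL at each unknown node (sum of currents leaving = 0; resistances in Ω):
  Node 1: (V_1 - 5)/40 + (V_1 - 0)/60 = 0
Collecting terms: 0.04167 × V_1 = 0.125  =>  V_1 = 3 V
The requested potential is V_1 = 3 V.

Final answer: V_1 = 3 V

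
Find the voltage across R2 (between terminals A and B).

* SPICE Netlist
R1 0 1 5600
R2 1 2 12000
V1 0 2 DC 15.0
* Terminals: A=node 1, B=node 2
R1 and R2 are in series across V1 (node 0 → node 1 → node 2), and the output A–B is taken across R2, so this is a voltage divider.
Series current: I = V1/(R1 + R2) = 15/(5600 + 12000) = 15/17600 = 0.0008523 A
V_R2 = I × R2 = V1 × R2/(R1 + R2) = 15 × 12000/17600 = 10.23 V

Final answer: 10.23 V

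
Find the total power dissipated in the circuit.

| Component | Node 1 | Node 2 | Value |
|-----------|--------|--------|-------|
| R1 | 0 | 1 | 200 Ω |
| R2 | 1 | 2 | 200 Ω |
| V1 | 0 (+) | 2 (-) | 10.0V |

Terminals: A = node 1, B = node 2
Nodal analysis, taking node 2 as the 0 V reference.
Source V1 fixes V_0 = 10 V.
KCL at each unknown node (sum of currents leaving = 0; resistances in Ω):
  Node 1: (V_1 - 10)/200 + (V_1 - 0)/200 = 0
Collecting terms: 0.01 × V_1 = 0.05  =>  V_1 = 5 V
Power in each resistor, P = (ΔV)²/R:
  P_R1 = (10 - 5)²/200 = 0.125 W
  P_R2 = (5 - 0)²/200 = 0.125 W
P_total = P_R1 + P_R2 = 0.25 W

Final answer: 0.25 W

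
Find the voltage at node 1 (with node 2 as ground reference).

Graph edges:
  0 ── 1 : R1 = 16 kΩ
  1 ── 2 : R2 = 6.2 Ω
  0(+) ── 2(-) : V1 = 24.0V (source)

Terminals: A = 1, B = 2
Nodal analysis, taking node 2 as the 0 V reference.
Source V1 fixes V_0 = 24 V.
KCL at each unknown node (sum of currents leaving = 0; resistances in Ω):
  Node 1: (V_1 - 24)/16000 + (V_1 - 0)/6.2 = 0
Collecting terms: 0.1614 × V_1 = 0.0015  =>  V_1 = 0.009296 V
The requested potential is V_1 = 0.009296 V.

Final answer: V_1 = 0.009296 V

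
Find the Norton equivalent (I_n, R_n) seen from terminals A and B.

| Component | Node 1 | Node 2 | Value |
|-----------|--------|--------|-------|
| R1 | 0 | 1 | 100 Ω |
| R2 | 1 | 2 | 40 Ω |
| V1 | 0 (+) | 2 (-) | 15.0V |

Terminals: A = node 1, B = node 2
Find the Thévenin equivalent first; then I_n = V_th/R_th and R_n = R_th.
Step 1 — V_th is the open-circuit voltage V_A - V_B (nothing connected across the terminals).
Nodal analysis, taking node 2 as the 0 V reference.
Source V1 fixes V_0 = 15 V.
KCL at each unknown node (sum of currents leaving = 0; resistances in Ω):
  Node 1: (V_1 - 15)/100 + (V_1 - 0)/40 = 0
Collecting terms: 0.035 × V_1 = 0.15  =>  V_1 = 4.286 V
V_th = V_1 - V_2 = 4.286 - 0 = 4.286 V
Step 2 — R_th: zero the source — replace V1 by a short circuit (node 2 merges into node 0) — and find the resistance seen between A (node 1) and B (node 0).
Reduce the network between node 1 (A) and node 0 (B) by series/parallel combination:
  Rp1 = R1 ‖ R2 (parallel, both between nodes 0 and 1) = 1/(1/100 + 1/40) = 28.57 Ω
R_th = 28.57 Ω
I_n = V_th/R_th = 4.286/28.57 = 0.15 A, and R_n = R_th = 28.57 Ω

Final answer: I_n = 0.15 A, R_n = 28.57 Ω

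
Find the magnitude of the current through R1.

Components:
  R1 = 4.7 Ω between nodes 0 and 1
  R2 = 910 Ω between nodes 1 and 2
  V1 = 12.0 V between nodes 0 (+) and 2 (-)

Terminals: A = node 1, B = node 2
Nodal analysis, taking node 2 as the 0 V reference.
Source V1 fixes V_0 = 12 V.
KCL at each unknown node (sum of currents leaving = 0; resistances in Ω):
  Node 1: (V_1 - 12)/4.7 + (V_1 - 0)/910 = 0
Collecting terms: 0.2139 × V_1 = 2.553  =>  V_1 = 11.94 V
I_R1 = (V_0 - V_1)/R1 = (12 - 11.94)/4.7 = 0.01312 A
|I_R1| = 0.01312 A

Final answer: |I_R1| = 0.01312 A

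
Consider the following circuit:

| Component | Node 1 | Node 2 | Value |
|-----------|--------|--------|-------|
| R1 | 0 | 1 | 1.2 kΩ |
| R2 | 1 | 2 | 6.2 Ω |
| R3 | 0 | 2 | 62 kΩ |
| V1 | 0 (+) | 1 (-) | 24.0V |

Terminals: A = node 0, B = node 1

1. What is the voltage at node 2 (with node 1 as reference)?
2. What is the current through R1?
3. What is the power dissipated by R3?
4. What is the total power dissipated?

Nodal analysis, taking node 1 as the 0 V reference.
Source V1 fixes V_0 = 24 V.
KCL at each unknown node (sum of currents leaving = 0; resistances in Ω):
  Node 2: (V_2 - 0)/6.2 + (V_2 - 24)/62000 = 0
Collecting terms: 0.1613 × V_2 = 0.0003871  =>  V_2 = 0.0024 V
Part 1:
  Read off the nodal solution: V_2 = 0.0024 V
Part 2:
  I_R1 = (V_0 - V_1)/R1 = (24 - 0)/1200 = 0.02 A
  Magnitude: I_R1 = 0.02 A
Part 3:
  I_R3 = (V_0 - V_2)/R3 = (24 - 0.0024)/62000 = 0.0003871 A
  P_R3 = I_R3² × R3 = (0.0003871)² × 62000 = 0.009288 W
Part 4:
  Power in each resistor, P = (ΔV)²/R:
    P_R1 = (24 - 0)²/1200 = 0.48 W
    P_R2 = (0 - 0.0024)²/6.2 = 0.0000009288 W
    P_R3 = (24 - 0.0024)²/62000 = 0.009288 W
  P_total = P_R1 + P_R2 + P_R3 = 0.4893 W

Final answers:
1. V_2 = 0.0024 V
2. I_R1 = 0.02 A
3. P_R3 = 0.009288 W
4. P_total = 0.4893 W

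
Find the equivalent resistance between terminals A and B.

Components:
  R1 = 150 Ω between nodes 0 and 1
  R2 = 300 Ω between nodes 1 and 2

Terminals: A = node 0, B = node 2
Reduce the network between node 0 (A) and node 2 (B) by series/parallel combination:
  Rs1 = R1 + R2 (series, joined only at node 1) = 150 + 300 = 450 Ω
R_eq = 450 Ω

Final answer: 450 Ω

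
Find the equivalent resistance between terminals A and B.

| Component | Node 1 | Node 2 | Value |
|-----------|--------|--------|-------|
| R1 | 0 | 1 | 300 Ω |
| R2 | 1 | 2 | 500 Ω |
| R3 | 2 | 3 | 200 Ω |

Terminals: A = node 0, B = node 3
Reduce the network between node 0 (A) and node 3 (B) by series/parallel combination:
  Rs1 = R1 + R2 (series, joined only at node 1) = 300 + 500 = 800 Ω
  Rs2 = R3 + Rs1 (series, joined only at node 2) = 200 + 800 = 1000 Ω
R_eq = 1 kΩ

Final answer: 1 kΩ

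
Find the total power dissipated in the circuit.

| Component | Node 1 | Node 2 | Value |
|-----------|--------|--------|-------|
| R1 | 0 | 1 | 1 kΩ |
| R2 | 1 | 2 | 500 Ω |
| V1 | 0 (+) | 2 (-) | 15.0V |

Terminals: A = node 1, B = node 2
Nodal analysis, taking node 2 as the 0 V reference.
Source V1 fixes V_0 = 15 V.
KCL at each unknown node (sum of currents leaving = 0; resistances in Ω):
  Node 1: (V_1 - 15)/1000 + (V_1 - 0)/500 = 0
Collecting terms: 0.003 × V_1 = 0.015  =>  V_1 = 5 V
Power in each resistor, P = (ΔV)²/R:
  P_R1 = (15 - 5)²/1000 = 0.1 W
  P_R2 = (5 - 0)²/500 = 0.05 W
P_total = P_R1 + P_R2 = 0.15 W

Final answer: 0.15 W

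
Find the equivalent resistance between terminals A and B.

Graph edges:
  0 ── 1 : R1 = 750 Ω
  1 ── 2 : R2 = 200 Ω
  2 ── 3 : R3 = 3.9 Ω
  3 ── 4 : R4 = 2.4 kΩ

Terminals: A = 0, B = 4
Reduce the network between node 0 (A) and node 4 (B) by series/parallel combination:
  Rs1 = R1 + R2 (series, joined only at node 1) = 750 + 200 = 950 Ω
  Rs2 = R3 + Rs1 (series, joined only at node 2) = 3.9 + 950 = 953.9 Ω
  Rs3 = R4 + Rs2 (series, joined only at node 3) = 2400 + 953.9 = 3354 Ω
R_eq = 3.354 kΩ

Final answer: 3.354 kΩ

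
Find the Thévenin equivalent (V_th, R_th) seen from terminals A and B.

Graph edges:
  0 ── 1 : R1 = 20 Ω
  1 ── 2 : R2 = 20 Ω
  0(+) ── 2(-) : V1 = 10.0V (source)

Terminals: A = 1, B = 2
Step 1 — V_th is the open-circuit voltage V_A - V_B (nothing connected across the terminals).
Nodal analysis, taking node 2 as the 0 V reference.
Source V1 fixes V_0 = 10 V.
KCL at each unknown node (sum of currents leaving = 0; resistances in Ω):
  Node 1: (V_1 - 10)/20 + (V_1 - 0)/20 = 0
Collecting terms: 0.1 × V_1 = 0.5  =>  V_1 = 5 V
V_th = V_1 - V_2 = 5 - 0 = 5 V
Step 2 — R_th: zero the source — replace V1 by a short circuit (node 2 merges into node 0) — and find the resistance seen between A (node 1) and B (node 0).
Reduce the network between node 1 (A) and node 0 (B) by series/parallel combination:
  Rp1 = R1 ‖ R2 (parallel, both between nodes 0 and 1) = 1/(1/20 + 1/20) = 10 Ω
R_th = 10 Ω

Final answer: V_th = 5 V, R_th = 10 Ω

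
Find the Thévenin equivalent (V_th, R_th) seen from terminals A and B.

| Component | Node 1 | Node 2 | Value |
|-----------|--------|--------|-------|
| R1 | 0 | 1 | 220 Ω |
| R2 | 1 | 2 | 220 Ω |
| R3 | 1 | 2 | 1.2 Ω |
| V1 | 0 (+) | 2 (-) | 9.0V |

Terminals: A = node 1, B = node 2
Step 1 — V_th is the open-circuit voltage V_A - V_B (nothing connected across the terminals).
Nodal analysis, taking node 2 as the 0 V reference.
Source V1 fixes V_0 = 9 V.
KCL at each unknown node (sum of currents leaving = 0; resistances in Ω):
  Node 1: (V_1 - 9)/220 + (V_1 - 0)/220 + (V_1 - 0)/1.2 = 0
Collecting terms: 0.8424 × V_1 = 0.04091  =>  V_1 = 0.04856 V
V_th = V_1 - V_2 = 0.04856 - 0 = 0.04856 V
Step 2 — R_th: zero the source — replace V1 by a short circuit (node 2 merges into node 0) — and find the resistance seen between A (node 1) and B (node 0).
Reduce the network between node 1 (A) and node 0 (B) by series/parallel combination:
  Rp1 = R1 ‖ R2 ‖ R3 (parallel, all between nodes 0 and 1) = 1/(1/220 + 1/220 + 1/1.2) = 1.187 Ω
R_th = 1.187 Ω

Final answer: V_th = 0.04856 V, R_th = 1.187 Ω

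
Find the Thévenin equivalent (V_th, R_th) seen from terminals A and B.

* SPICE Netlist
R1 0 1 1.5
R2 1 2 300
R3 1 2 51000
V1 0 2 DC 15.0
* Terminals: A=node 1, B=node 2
Step 1 — V_th is the open-circuit voltage V_A - V_B (nothing connected across the terminals).
Nodal analysis, taking node 2 as the 0 V reference.
Source V1 fixes V_0 = 15 V.
KCL at each unknown node (sum of currents leaving = 0; resistances in Ω):
  Node 1: (V_1 - 15)/1.5 + (V_1 - 0)/300 + (V_1 - 0)/51000 = 0
Collecting terms: 0.67 × V_1 = 10  =>  V_1 = 14.92 V
V_th = V_1 - V_2 = 14.92 - 0 = 14.92 V
Step 2 — R_th: zero the source — replace V1 by a short circuit (node 2 merges into node 0) — and find the resistance seen between A (node 1) and B (node 0).
Reduce the network between node 1 (A) and node 0 (B) by series/parallel combination:
  Rp1 = R1 ‖ R2 ‖ R3 (parallel, all between nodes 0 and 1) = 1/(1/1.5 + 1/300 + 1/51000) = 1.492 Ω
R_th = 1.492 Ω

Final answer: V_th = 14.92 V, R_th = 1.492 Ω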